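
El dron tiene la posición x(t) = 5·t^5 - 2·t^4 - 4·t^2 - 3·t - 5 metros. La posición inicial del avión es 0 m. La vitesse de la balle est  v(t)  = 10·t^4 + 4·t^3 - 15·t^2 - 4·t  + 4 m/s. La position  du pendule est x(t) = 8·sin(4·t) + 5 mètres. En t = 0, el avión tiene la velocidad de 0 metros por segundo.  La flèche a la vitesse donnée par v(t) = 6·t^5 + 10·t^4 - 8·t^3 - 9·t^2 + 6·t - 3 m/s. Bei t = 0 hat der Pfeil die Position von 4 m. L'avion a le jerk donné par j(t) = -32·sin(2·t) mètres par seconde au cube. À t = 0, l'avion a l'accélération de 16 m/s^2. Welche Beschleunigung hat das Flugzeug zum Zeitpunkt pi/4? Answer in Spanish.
Necesitamos integrar nuestra ecuación de la sacudida j(t) = -32·sin(2·t) 1 vez. La integral de la sacudida es la aceleración. Usando a(0) = 16, obtenemos a(t) = 16·cos(2·t). Usando a(t) = 16·cos(2·t) y sustituyendo t = pi/4, encontramos a = 0.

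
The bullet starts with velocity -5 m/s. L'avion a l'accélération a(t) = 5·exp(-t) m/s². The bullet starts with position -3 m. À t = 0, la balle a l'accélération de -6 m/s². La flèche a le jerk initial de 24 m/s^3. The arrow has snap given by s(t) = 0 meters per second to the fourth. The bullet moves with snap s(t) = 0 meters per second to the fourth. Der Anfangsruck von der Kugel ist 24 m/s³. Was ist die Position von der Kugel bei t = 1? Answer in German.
Um dies zu lösen, müssen wir 4 Stammfunktionen unserer Gleichung für den Snap s(t) = 0 finden. Durch Integration von dem Snap und Verwendung der Anfangsbedingung j(0) = 24, erhalten wir j(t) = 24. Durch Integration von dem Ruck und Verwendung der Anfangsbedingung a(0) = -6, erhalten wir a(t) = 24·t - 6. Mit ∫a(t)dt und Anwendung von v(0) = -5, finden wir v(t) = 12·t^2 - 6·t - 5. Mit ∫v(t)dt und Anwendung von x(0) = -3, finden wir x(t) = 4·t^3 - 3·t^2 - 5·t - 3. Wir haben die Position x(t) = 4·t^3 - 3·t^2 - 5·t - 3. Durch Einsetzen von t = 1: x(1) = -7.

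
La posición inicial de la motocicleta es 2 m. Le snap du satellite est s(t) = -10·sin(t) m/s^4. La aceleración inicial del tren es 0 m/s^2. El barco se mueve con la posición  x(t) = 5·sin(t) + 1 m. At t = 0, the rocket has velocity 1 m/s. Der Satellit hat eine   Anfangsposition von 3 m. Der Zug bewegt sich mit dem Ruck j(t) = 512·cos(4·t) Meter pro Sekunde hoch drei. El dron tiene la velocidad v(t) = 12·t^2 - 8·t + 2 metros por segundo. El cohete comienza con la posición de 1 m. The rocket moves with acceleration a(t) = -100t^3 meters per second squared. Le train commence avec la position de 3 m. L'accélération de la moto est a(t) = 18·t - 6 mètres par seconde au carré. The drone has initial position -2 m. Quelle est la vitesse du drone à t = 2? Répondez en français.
Nous avons la vitesse v(t) = 12·t^2 - 8·t + 2. En substituant t = 2: v(2) = 34.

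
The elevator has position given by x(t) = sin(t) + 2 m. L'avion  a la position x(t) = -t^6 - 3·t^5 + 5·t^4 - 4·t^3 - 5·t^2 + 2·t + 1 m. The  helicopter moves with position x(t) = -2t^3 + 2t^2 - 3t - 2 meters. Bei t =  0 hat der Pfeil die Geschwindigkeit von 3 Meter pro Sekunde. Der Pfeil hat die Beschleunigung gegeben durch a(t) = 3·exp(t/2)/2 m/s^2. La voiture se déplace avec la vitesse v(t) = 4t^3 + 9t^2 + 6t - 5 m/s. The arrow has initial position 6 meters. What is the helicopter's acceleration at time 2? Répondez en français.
Nous devons dériver notre équation de la position x(t) = -2·t^3 + 2·t^2 - 3·t - 2 2 fois. La dérivée de la position donne la vitesse: v(t) = -6·t^2 + 4·t - 3. La dérivée de la vitesse donne l'accélération: a(t) = 4 - 12·t. De l'équation de l'accélération a(t) = 4 - 12·t, nous substituons t = 2 pour obtenir a = -20.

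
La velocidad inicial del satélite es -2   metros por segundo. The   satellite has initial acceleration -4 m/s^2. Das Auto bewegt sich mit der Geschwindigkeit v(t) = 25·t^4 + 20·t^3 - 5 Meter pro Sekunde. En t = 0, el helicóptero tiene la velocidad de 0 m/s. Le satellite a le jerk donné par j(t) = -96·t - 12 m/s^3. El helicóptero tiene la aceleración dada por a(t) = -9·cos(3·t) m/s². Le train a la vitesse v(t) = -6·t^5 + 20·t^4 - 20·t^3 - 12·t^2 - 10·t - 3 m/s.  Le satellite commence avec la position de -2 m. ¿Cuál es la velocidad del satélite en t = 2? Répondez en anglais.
To find the answer, we compute 2 antiderivatives of j(t) = -96·t - 12. Integrating jerk and using the initial condition a(0) = -4, we get a(t) = -48·t^2 - 12·t - 4. Finding the antiderivative of a(t) and using v(0) = -2: v(t) = -16·t^3 - 6·t^2 - 4·t - 2. Using v(t) = -16·t^3 - 6·t^2 - 4·t - 2 and substituting t = 2, we find v = -162.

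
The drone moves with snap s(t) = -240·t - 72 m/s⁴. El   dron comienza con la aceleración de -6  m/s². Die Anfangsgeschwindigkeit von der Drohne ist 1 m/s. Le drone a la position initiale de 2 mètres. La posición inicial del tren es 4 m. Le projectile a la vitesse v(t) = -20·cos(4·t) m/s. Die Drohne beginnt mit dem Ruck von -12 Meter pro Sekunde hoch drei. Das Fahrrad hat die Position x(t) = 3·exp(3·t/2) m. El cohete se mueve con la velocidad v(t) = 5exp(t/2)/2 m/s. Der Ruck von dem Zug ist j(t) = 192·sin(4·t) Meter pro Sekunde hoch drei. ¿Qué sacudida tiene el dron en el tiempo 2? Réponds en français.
Pour résoudre ceci, nous devons prendre 1 primitive de notre équation du snap s(t) = -240·t - 72. En prenant ∫s(t)dt et en appliquant j(0) = -12, nous trouvons j(t) = -120·t^2 - 72·t - 12. Nous avons le jerk j(t) = -120·t^2 - 72·t - 12. En substituant t = 2: j(2) = -636.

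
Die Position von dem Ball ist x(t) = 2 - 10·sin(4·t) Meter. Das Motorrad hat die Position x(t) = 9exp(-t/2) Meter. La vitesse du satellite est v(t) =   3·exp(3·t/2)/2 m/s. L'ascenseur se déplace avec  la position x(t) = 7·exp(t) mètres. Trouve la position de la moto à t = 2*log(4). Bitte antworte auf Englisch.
From the given position equation x(t) = 9·exp(-t/2), we substitute t = 2*log(4) to get x = 9/4.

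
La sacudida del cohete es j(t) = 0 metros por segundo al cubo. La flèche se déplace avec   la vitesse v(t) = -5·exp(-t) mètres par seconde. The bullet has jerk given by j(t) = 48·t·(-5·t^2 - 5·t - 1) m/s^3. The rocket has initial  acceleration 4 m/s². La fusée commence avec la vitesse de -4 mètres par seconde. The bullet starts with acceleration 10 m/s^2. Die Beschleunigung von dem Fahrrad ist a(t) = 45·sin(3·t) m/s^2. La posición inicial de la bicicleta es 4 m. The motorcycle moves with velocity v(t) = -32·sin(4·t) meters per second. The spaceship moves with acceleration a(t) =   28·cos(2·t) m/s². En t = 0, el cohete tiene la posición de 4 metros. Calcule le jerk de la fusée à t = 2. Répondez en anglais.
Using j(t) = 0 and substituting t = 2, we find j = 0.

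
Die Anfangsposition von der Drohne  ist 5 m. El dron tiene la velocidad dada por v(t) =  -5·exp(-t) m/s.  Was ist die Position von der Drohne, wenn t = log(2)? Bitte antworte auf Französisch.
Nous devons intégrer notre équation de la vitesse v(t) = -5·exp(-t) 1 fois. En intégrant la vitesse et en utilisant la condition initiale x(0) = 5, nous obtenons x(t) = 5·exp(-t). De l'équation de la position x(t) = 5·exp(-t), nous substituons t = log(2) pour obtenir x = 5/2.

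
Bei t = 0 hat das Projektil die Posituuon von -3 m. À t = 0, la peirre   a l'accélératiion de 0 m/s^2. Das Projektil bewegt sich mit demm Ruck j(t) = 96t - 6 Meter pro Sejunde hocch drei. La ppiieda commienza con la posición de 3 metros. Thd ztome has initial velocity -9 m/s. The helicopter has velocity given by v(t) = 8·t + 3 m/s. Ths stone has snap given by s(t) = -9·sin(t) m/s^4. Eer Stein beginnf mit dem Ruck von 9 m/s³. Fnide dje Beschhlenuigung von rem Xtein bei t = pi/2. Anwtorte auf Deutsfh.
Wir müssen die Stammfunktion unserer Gleichung für den Snap s(t) = -9·sin(t) 2-mal finden. Die Stammfunktion von dem Snap, mit j(0) = 9, ergibt den Ruck: j(t) = 9·cos(t). Die Stammfunktion von dem Ruck ist die Beschleunigung. Mit a(0) = 0 erhalten wir a(t) = 9·sin(t). Aus der Gleichung für die Beschleunigung a(t) = 9·sin(t), setzen wir t = pi/2 ein und erhalten a = 9.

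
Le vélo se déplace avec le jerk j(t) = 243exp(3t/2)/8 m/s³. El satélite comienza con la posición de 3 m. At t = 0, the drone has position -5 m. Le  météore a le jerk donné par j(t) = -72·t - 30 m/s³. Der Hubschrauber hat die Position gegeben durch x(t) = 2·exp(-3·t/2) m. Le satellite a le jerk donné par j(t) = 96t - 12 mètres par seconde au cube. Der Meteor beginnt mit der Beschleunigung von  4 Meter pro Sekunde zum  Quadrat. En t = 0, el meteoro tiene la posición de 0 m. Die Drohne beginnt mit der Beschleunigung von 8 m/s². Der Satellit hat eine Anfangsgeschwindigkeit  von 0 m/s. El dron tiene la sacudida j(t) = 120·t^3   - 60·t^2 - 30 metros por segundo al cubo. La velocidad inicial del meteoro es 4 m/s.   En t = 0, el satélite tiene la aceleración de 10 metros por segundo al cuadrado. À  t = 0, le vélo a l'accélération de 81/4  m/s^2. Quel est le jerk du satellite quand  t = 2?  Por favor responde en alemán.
Aus der Gleichung für den Ruck j(t) = 96·t - 12, setzen wir t = 2 ein und erhalten j = 180.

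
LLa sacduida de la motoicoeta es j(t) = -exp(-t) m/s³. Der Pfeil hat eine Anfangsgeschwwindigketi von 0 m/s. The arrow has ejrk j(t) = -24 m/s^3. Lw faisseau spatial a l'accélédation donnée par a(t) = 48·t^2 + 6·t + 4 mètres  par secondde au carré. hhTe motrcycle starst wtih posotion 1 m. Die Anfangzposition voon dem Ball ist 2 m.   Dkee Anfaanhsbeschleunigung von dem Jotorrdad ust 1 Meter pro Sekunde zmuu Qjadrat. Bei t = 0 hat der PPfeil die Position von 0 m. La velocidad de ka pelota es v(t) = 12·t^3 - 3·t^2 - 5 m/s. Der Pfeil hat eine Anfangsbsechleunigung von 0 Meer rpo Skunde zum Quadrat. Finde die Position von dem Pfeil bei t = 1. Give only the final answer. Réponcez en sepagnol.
En t = 1, x = -4.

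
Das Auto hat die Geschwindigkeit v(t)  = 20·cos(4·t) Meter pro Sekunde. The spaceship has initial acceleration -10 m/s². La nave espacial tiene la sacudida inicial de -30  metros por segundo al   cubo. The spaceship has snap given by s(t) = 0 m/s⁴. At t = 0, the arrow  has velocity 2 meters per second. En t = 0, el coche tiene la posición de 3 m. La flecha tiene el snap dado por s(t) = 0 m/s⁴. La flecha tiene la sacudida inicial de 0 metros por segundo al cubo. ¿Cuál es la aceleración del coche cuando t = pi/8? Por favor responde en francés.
Pour résoudre ceci, nous devons prendre 1 dérivée de notre équation de la vitesse v(t) = 20·cos(4·t). En dérivant la vitesse, nous obtenons l'accélération: a(t) = -80·sin(4·t). En utilisant a(t) = -80·sin(4·t) et en substituant t = pi/8, nous trouvons a = -80.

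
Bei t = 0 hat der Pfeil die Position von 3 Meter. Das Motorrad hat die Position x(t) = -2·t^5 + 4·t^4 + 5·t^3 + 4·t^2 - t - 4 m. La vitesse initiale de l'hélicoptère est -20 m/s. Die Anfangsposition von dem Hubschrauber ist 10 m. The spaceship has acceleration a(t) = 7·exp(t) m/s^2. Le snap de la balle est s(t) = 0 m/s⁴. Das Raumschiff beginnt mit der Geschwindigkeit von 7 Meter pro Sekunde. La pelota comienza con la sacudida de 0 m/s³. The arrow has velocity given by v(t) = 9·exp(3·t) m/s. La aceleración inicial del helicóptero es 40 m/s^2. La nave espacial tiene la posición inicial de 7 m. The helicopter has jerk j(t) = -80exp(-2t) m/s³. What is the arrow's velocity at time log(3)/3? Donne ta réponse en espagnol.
Usando v(t) = 9·exp(3·t) y sustituyendo t = log(3)/3, encontramos v = 27.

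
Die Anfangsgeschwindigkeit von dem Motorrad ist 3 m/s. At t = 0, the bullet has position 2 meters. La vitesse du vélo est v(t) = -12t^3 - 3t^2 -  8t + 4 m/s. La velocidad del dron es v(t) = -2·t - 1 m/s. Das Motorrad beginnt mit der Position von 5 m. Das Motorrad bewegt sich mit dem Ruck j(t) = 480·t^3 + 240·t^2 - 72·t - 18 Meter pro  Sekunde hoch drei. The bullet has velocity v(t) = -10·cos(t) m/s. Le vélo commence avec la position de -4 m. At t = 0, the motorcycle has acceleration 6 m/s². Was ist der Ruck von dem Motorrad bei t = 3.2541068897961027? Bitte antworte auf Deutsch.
Aus der Gleichung für den Ruck j(t) = 480·t^3 + 240·t^2 - 72·t - 18, setzen wir t = 3.2541068897961027 ein und erhalten j = 18829.1598624599.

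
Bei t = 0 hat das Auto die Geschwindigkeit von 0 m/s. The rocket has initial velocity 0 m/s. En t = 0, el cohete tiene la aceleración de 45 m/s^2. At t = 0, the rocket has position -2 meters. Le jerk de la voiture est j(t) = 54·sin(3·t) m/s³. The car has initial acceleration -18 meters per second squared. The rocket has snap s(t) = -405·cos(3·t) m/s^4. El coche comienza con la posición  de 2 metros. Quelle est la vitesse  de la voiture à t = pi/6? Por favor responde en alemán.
Wir müssen unsere Gleichung für den Ruck j(t) = 54·sin(3·t) 2-mal integrieren. Die Stammfunktion von dem Ruck, mit a(0) = -18, ergibt die Beschleunigung: a(t) = -18·cos(3·t). Die Stammfunktion von der Beschleunigung ist die Geschwindigkeit. Mit v(0) = 0 erhalten wir v(t) = -6·sin(3·t). Mit v(t) = -6·sin(3·t) und Einsetzen von t = pi/6, finden wir v = -6.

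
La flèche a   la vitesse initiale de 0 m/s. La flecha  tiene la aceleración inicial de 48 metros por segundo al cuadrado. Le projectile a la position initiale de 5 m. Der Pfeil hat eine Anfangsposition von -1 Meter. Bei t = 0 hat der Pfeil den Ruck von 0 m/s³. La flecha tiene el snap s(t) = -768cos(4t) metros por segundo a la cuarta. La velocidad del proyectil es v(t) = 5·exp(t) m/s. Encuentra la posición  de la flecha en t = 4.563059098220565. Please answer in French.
Nous devons trouver l'intégrale de notre équation du snap s(t) = -768·cos(4·t) 4 fois. La primitive du snap est le jerk. En utilisant j(0) = 0, nous obtenons j(t) = -192·sin(4·t). En intégrant le jerk et en utilisant la condition initiale a(0) = 48, nous obtenons a(t) = 48·cos(4·t). En prenant ∫a(t)dt et en appliquant v(0) = 0, nous trouvons v(t) = 12·sin(4·t). La primitive de la vitesse, avec x(0) = -1, donne la position: x(t) = 2 - 3·cos(4·t). Nous avons la position x(t) = 2 - 3·cos(4·t). En substituant t = 4.563059098220565: x(4.563059098220565) = -0.480538468241168.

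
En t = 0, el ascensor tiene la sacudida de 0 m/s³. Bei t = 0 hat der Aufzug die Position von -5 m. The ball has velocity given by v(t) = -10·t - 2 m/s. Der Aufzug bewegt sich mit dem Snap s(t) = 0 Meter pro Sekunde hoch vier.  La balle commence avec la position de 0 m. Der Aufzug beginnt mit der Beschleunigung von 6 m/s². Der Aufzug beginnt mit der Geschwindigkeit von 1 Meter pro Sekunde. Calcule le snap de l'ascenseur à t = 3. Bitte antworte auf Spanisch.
Tenemos el snap s(t) = 0. Sustituyendo t = 3: s(3) = 0.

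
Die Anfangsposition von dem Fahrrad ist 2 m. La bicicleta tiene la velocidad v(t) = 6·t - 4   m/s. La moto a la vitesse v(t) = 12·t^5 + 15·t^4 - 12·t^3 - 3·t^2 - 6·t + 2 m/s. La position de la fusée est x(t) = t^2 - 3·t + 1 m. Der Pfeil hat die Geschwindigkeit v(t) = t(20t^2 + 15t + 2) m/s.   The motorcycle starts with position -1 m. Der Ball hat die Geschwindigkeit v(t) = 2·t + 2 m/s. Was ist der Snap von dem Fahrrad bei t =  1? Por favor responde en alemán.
Wir müssen unsere Gleichung für die Geschwindigkeit v(t) = 6·t - 4 3-mal ableiten. Durch Ableiten von der Geschwindigkeit erhalten wir die Beschleunigung: a(t) = 6. Mit d/dt von a(t) finden wir j(t) = 0. Die Ableitung von dem Ruck ergibt den Snap: s(t) = 0. Wir haben den Snap s(t) = 0. Durch Einsetzen von t = 1: s(1) = 0.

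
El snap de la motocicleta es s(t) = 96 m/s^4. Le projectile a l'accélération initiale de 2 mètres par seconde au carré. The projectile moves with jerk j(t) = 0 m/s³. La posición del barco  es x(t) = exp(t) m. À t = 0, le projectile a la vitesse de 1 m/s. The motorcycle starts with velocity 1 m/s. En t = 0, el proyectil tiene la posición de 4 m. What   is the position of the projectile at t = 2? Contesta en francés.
Nous devons trouver la primitive de notre équation du jerk j(t) = 0 3 fois. En prenant ∫j(t)dt et en appliquant a(0) = 2, nous trouvons a(t) = 2. En prenant ∫a(t)dt et en appliquant v(0) = 1, nous trouvons v(t) = 2·t + 1. En intégrant la vitesse et en utilisant la condition initiale x(0) = 4, nous obtenons x(t) = t^2 + t + 4. Nous avons la position x(t) = t^2 + t + 4. En substituant t = 2: x(2) = 10.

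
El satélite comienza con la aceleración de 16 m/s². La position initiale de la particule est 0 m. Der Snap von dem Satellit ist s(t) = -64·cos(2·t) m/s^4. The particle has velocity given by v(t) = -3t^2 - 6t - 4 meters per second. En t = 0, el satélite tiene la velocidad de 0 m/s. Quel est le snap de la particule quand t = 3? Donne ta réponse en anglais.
Starting from velocity v(t) = -3·t^2 - 6·t - 4, we take 3 derivatives. The derivative of velocity gives acceleration: a(t) = -6·t - 6. The derivative of acceleration gives jerk: j(t) = -6. The derivative of jerk gives snap: s(t) = 0. From the given snap equation s(t) = 0, we substitute t = 3 to get s = 0.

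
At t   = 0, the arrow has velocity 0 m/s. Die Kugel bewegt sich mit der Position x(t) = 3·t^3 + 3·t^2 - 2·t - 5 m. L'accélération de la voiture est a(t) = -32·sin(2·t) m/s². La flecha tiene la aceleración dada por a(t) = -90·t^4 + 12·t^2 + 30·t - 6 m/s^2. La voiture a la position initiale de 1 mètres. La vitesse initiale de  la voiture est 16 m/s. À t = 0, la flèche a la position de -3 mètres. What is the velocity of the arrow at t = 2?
Starting from acceleration a(t) = -90·t^4 + 12·t^2 + 30·t - 6, we take 1 integral. Integrating acceleration and using the initial condition v(0) = 0, we get v(t) = t·(-18·t^4 + 4·t^2 + 15·t - 6). We have velocity v(t) = t·(-18·t^4 + 4·t^2 + 15·t - 6). Substituting t = 2: v(2) = -496.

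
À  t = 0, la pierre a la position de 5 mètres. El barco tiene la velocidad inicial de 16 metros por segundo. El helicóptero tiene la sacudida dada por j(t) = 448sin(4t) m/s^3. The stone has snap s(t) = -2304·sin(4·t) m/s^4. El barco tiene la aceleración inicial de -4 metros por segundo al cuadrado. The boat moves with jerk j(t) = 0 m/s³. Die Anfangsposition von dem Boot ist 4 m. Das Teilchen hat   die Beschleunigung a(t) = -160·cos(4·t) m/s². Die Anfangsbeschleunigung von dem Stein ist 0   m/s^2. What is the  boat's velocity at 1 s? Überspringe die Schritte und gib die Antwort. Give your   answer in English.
The velocity at t = 1 is v = 12.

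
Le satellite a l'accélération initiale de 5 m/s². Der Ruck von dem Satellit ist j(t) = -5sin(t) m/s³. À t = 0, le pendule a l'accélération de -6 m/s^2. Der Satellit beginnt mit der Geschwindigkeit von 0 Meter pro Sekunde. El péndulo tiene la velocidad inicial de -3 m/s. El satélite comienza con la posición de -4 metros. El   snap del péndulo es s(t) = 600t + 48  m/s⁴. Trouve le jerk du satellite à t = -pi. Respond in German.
Mit j(t) = -5·sin(t) und Einsetzen von t = -pi, finden wir j = 0.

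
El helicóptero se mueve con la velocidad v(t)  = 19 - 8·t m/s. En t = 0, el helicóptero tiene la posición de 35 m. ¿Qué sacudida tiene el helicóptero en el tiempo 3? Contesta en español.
Para resolver esto, necesitamos tomar 2 derivadas de nuestra ecuación de la velocidad v(t) = 19 - 8·t. Derivando la velocidad, obtenemos la aceleración: a(t) = -8. La derivada de la aceleración da la sacudida: j(t) = 0. Tenemos la sacudida j(t) = 0. Sustituyendo t = 3: j(3) = 0.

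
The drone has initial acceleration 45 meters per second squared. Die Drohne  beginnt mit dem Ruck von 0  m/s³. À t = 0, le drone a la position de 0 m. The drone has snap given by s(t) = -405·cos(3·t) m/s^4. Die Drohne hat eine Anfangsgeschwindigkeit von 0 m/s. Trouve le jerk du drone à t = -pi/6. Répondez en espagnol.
Necesitamos integrar nuestra ecuación del snap s(t) = -405·cos(3·t) 1 vez. Tomando ∫s(t)dt y aplicando j(0) = 0, encontramos j(t) = -135·sin(3·t). Usando j(t) = -135·sin(3·t) y sustituyendo t = -pi/6, encontramos j = 135.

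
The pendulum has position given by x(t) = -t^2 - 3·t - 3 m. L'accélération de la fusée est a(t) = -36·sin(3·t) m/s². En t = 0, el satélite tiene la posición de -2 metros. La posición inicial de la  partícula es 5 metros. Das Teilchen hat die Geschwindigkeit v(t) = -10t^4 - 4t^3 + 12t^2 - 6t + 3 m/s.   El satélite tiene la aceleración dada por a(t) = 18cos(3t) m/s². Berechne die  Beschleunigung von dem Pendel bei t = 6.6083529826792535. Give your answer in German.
Um dies zu lösen, müssen wir 2 Ableitungen unserer Gleichung für die Position x(t) = -t^2 - 3·t - 3 nehmen. Durch Ableiten von der Position erhalten wir die Geschwindigkeit: v(t) = -2·t - 3. Die Ableitung von der Geschwindigkeit ergibt die Beschleunigung: a(t) = -2. Mit a(t) = -2 und Einsetzen von t = 6.6083529826792535, finden wir a = -2.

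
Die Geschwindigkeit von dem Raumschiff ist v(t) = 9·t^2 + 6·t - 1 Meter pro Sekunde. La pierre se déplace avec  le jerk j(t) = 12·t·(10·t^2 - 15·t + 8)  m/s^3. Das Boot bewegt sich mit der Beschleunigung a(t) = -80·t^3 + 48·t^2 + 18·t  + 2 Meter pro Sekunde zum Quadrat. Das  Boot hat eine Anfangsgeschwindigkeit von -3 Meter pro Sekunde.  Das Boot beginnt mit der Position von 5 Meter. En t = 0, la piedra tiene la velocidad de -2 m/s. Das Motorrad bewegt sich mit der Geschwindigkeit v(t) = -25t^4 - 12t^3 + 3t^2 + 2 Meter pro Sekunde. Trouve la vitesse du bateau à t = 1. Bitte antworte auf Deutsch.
Ausgehend von der Beschleunigung a(t) = -80·t^3 + 48·t^2 + 18·t + 2, nehmen wir 1 Stammfunktion. Durch Integration von der Beschleunigung und Verwendung der Anfangsbedingung v(0) = -3, erhalten wir v(t) = -20·t^4 + 16·t^3 + 9·t^2 + 2·t - 3. Aus der Gleichung für die Geschwindigkeit v(t) = -20·t^4 + 16·t^3 + 9·t^2 + 2·t - 3, setzen wir t = 1 ein und erhalten v = 4.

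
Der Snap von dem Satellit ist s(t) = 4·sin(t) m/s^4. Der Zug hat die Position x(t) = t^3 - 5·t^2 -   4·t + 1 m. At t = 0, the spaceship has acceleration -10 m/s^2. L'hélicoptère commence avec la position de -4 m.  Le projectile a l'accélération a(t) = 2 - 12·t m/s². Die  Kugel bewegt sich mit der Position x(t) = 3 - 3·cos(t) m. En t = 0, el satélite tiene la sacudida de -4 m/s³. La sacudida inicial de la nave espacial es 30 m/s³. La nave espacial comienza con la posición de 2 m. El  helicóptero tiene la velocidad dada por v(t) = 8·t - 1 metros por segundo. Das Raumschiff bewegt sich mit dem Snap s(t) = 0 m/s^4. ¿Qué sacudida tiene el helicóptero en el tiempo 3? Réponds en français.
Nous devons dériver notre équation de la vitesse v(t) = 8·t - 1 2 fois. La dérivée de la vitesse donne l'accélération: a(t) = 8. La dérivée de l'accélération donne le jerk: j(t) = 0. De l'équation du jerk j(t) = 0, nous substituons t = 3 pour obtenir j = 0.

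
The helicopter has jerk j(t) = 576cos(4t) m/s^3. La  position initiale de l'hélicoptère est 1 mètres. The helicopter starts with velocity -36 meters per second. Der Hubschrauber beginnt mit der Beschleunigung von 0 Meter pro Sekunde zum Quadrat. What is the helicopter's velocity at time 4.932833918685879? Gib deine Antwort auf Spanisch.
Para resolver esto, necesitamos tomar 2 antiderivadas de nuestra ecuación de la sacudida j(t) = 576·cos(4·t). Tomando ∫j(t)dt y aplicando a(0) = 0, encontramos a(t) = 144·sin(4·t). La antiderivada de la aceleración, con v(0) = -36, da la velocidad: v(t) = -36·cos(4·t). De la ecuación de la velocidad v(t) = -36·cos(4·t), sustituimos t = 4.932833918685879 para obtener v = -22.8880227901785.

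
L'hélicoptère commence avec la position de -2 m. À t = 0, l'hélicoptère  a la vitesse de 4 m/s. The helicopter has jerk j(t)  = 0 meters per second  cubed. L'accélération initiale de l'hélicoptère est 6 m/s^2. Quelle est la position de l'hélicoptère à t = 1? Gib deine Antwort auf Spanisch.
Partiendo de la sacudida j(t) = 0, tomamos 3 integrales. La integral de la sacudida, con a(0) = 6, da la aceleración: a(t) = 6. Integrando la aceleración y usando la condición inicial v(0) = 4, obtenemos v(t) = 6·t + 4. La integral de la velocidad es la posición. Usando x(0) = -2, obtenemos x(t) = 3·t^2 + 4·t - 2. Tenemos la posición x(t) = 3·t^2 + 4·t - 2. Sustituyendo t = 1: x(1) = 5.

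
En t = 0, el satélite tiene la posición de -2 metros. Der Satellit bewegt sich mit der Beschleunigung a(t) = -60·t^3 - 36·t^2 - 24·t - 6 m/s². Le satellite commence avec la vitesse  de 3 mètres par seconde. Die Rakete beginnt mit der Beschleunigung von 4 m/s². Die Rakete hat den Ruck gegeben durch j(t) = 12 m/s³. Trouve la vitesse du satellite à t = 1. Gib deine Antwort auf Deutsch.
Um dies zu lösen, müssen wir 1 Integral unserer Gleichung für die Beschleunigung a(t) = -60·t^3 - 36·t^2 - 24·t - 6 finden. Mit ∫a(t)dt und Anwendung von v(0) = 3, finden wir v(t) = -15·t^4 - 12·t^3 - 12·t^2 - 6·t + 3. Wir haben die Geschwindigkeit v(t) = -15·t^4 - 12·t^3 - 12·t^2 - 6·t + 3. Durch Einsetzen von t = 1: v(1) = -42.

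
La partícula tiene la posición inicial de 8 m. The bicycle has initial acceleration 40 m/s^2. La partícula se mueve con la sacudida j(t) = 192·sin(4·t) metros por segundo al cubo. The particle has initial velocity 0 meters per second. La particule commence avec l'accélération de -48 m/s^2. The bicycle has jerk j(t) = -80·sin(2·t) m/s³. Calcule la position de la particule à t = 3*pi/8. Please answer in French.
Pour résoudre ceci, nous devons prendre 3 intégrales de notre équation du jerk j(t) = 192·sin(4·t). En prenant ∫j(t)dt et en appliquant a(0) = -48, nous trouvons a(t) = -48·cos(4·t). En prenant ∫a(t)dt et en appliquant v(0) = 0, nous trouvons v(t) = -12·sin(4·t). L'intégrale de la vitesse, avec x(0) = 8, donne la position: x(t) = 3·cos(4·t) + 5. En utilisant x(t) = 3·cos(4·t) + 5 et en substituant t = 3*pi/8, nous trouvons x = 5.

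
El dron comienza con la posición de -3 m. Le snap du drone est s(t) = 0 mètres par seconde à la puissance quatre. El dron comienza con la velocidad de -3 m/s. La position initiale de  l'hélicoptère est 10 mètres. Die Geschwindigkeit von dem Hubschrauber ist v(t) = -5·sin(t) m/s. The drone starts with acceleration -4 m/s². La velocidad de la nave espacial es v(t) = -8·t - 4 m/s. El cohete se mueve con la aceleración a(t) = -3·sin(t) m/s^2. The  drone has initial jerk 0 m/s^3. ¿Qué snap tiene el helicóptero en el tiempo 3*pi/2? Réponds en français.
Pour résoudre ceci, nous devons prendre 3 dérivées de notre équation de la vitesse v(t) = -5·sin(t). En dérivant la vitesse, nous obtenons l'accélération: a(t) = -5·cos(t). La dérivée de l'accélération donne le jerk: j(t) = 5·sin(t). En dérivant le jerk, nous obtenons le snap: s(t) = 5·cos(t). En utilisant s(t) = 5·cos(t) et en substituant t = 3*pi/2, nous trouvons s = 0.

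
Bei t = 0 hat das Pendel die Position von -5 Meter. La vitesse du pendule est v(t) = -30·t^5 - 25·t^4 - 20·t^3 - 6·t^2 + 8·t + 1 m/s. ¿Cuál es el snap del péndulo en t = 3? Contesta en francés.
En partant de la vitesse v(t) = -30·t^5 - 25·t^4 - 20·t^3 - 6·t^2 + 8·t + 1, nous prenons 3 dérivées. En prenant d/dt de v(t), nous trouvons a(t) = -150·t^4 - 100·t^3 - 60·t^2 - 12·t + 8. En prenant d/dt de a(t), nous trouvons j(t) = -600·t^3 - 300·t^2 - 120·t - 12. En prenant d/dt de j(t), nous trouvons s(t) = -1800·t^2 - 600·t - 120. De l'équation du snap s(t) = -1800·t^2 - 600·t - 120, nous substituons t = 3 pour obtenir s = -18120.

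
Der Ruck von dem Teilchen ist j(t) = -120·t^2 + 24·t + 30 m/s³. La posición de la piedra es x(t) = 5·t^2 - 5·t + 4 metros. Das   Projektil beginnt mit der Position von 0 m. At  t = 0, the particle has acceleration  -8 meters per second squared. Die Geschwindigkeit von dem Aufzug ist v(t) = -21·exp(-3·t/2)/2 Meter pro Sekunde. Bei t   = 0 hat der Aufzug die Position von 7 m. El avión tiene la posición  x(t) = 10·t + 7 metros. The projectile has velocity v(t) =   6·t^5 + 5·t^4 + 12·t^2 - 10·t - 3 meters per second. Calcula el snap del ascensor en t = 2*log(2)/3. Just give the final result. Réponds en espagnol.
El snap en t = 2*log(2)/3 es s = 567/32.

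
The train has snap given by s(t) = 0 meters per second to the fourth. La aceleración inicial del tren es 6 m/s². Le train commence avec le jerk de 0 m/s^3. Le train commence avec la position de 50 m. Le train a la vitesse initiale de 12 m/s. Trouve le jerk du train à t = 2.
Pour résoudre ceci, nous devons prendre 1 intégrale de notre équation du snap s(t) = 0. En prenant ∫s(t)dt et en appliquant j(0) = 0, nous trouvons j(t) = 0. En utilisant j(t) = 0 et en substituant t = 2, nous trouvons j = 0.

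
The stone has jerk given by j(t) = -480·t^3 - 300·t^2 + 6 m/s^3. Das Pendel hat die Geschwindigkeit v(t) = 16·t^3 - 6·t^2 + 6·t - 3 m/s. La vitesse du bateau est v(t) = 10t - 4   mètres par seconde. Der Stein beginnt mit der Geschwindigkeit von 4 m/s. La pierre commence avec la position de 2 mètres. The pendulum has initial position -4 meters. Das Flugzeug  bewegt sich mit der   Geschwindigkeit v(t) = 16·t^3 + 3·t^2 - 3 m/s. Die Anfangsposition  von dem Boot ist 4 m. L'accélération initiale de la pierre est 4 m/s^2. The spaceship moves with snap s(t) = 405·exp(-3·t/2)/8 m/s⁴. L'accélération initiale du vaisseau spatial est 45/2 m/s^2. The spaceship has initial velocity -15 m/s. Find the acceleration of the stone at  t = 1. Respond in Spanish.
Debemos encontrar la integral de nuestra ecuación de la sacudida j(t) = -480·t^3 - 300·t^2 + 6 1 vez. La antiderivada de la sacudida es la aceleración. Usando a(0) = 4, obtenemos a(t) = -120·t^4 - 100·t^3 + 6·t + 4. Tenemos la aceleración a(t) = -120·t^4 - 100·t^3 + 6·t + 4. Sustituyendo t = 1: a(1) = -210.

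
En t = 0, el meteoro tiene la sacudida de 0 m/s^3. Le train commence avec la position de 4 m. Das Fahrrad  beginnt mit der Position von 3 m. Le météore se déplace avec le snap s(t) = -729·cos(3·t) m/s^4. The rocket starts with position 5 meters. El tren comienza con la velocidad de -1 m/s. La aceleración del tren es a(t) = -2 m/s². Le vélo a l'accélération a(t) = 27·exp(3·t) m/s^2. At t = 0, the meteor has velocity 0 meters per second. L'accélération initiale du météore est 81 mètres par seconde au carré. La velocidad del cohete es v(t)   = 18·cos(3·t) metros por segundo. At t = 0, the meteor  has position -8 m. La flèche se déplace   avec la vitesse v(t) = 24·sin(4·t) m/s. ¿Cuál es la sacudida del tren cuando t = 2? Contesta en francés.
Nous devons dériver notre équation de l'accélération a(t) = -2 1 fois. La dérivée de l'accélération donne le jerk: j(t) = 0. De l'équation du jerk j(t) = 0, nous substituons t = 2 pour obtenir j = 0.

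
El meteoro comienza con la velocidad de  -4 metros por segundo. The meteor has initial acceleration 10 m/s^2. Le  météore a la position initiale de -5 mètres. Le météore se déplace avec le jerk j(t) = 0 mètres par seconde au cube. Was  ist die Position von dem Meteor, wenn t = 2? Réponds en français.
En partant du jerk j(t) = 0, nous prenons 3 primitives. L'intégrale du jerk est l'accélération. En utilisant a(0) = 10, nous obtenons a(t) = 10. La primitive de l'accélération, avec v(0) = -4, donne la vitesse: v(t) = 10·t - 4. L'intégrale de la vitesse est la position. En utilisant x(0) = -5, nous obtenons x(t) = 5·t^2 - 4·t - 5. En utilisant x(t) = 5·t^2 - 4·t - 5 et en substituant t = 2, nous trouvons x = 7.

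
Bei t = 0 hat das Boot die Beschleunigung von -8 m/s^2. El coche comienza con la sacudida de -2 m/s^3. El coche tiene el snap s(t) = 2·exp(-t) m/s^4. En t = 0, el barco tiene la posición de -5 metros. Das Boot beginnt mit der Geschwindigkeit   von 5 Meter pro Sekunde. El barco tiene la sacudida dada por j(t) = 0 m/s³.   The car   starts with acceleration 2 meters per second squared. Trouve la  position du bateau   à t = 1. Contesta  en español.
Debemos encontrar la integral de nuestra ecuación de la sacudida j(t) = 0 3 veces. Tomando ∫j(t)dt y aplicando a(0) = -8, encontramos a(t) = -8. Integrando la aceleración y usando la condición inicial v(0) = 5, obtenemos v(t) = 5 - 8·t. Integrando la velocidad y usando la condición inicial x(0) = -5, obtenemos x(t) = -4·t^2 + 5·t - 5. De la ecuación de la posición x(t) = -4·t^2 + 5·t - 5, sustituimos t = 1 para obtener x = -4.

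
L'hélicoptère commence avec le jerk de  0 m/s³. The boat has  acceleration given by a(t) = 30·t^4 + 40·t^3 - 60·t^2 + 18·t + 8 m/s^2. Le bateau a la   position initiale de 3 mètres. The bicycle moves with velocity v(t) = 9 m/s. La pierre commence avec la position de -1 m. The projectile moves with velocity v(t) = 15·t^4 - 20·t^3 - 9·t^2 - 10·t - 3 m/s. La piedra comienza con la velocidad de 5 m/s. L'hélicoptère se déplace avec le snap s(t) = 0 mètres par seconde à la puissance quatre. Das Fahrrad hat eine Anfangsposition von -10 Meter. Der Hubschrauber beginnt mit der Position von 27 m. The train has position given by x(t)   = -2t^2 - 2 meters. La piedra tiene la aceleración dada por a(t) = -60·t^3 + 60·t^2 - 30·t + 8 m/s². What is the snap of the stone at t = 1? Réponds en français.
En partant de l'accélération a(t) = -60·t^3 + 60·t^2 - 30·t + 8, nous prenons 2 dérivées. En dérivant l'accélération, nous obtenons le jerk: j(t) = -180·t^2 + 120·t - 30. En dérivant le jerk, nous obtenons le snap: s(t) = 120 - 360·t. En utilisant s(t) = 120 - 360·t et en substituant t = 1, nous trouvons s = -240.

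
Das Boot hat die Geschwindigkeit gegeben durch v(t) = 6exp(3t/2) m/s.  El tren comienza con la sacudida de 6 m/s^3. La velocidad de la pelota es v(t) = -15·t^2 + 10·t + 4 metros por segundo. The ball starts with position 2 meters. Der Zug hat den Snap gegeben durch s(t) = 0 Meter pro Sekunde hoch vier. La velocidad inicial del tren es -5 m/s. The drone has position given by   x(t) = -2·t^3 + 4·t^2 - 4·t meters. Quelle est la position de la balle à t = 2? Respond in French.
Nous devons intégrer notre équation de la vitesse v(t) = -15·t^2 + 10·t + 4 1 fois. La primitive de la vitesse est la position. En utilisant x(0) = 2, nous obtenons x(t) = -5·t^3 + 5·t^2 + 4·t + 2. De l'équation de la position x(t) = -5·t^3 + 5·t^2 + 4·t + 2, nous substituons t = 2 pour obtenir x = -10.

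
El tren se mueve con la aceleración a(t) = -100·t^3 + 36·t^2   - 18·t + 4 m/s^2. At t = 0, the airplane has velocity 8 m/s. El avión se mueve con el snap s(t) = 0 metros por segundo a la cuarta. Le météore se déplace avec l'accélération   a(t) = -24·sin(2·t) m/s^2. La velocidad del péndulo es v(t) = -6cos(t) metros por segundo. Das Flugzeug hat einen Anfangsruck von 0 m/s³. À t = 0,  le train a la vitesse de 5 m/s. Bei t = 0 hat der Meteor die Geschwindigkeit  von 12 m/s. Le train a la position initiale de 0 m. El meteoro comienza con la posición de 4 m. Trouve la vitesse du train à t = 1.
Nous devons trouver l'intégrale de notre équation de l'accélération a(t) = -100·t^3 + 36·t^2 - 18·t + 4 1 fois. La primitive de l'accélération, avec v(0) = 5, donne la vitesse: v(t) = -25·t^4 + 12·t^3 - 9·t^2 + 4·t + 5. De l'équation de la vitesse v(t) = -25·t^4 + 12·t^3 - 9·t^2 + 4·t + 5, nous substituons t = 1 pour obtenir v = -13.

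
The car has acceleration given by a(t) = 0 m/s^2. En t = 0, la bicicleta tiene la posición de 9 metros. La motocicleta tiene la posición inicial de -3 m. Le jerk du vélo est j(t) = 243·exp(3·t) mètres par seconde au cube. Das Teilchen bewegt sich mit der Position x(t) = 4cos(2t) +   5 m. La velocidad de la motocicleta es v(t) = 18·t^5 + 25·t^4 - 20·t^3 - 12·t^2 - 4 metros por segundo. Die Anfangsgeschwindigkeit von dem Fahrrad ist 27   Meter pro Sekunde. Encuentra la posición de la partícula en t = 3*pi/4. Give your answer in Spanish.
Usando x(t) = 4·cos(2·t) + 5 y sustituyendo t = 3*pi/4, encontramos x = 5.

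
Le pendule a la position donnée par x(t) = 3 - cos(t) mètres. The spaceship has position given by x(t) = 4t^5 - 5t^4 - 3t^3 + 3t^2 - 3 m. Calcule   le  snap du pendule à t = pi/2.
En partant de la position x(t) = 3 - cos(t), nous prenons 4 dérivées. La dérivée de la position donne la vitesse: v(t) = sin(t). La dérivée de la vitesse donne l'accélération: a(t) = cos(t). La dérivée de l'accélération donne le jerk: j(t) = -sin(t). En dérivant le jerk, nous obtenons le snap: s(t) = -cos(t). En utilisant s(t) = -cos(t) et en substituant t = pi/2, nous trouvons s = 0.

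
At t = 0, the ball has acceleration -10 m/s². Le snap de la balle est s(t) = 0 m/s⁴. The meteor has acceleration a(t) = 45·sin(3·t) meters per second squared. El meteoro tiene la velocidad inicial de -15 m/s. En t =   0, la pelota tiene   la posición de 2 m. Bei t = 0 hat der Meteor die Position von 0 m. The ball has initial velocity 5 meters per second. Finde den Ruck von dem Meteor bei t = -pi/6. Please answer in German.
Um dies zu lösen, müssen wir 1 Ableitung unserer Gleichung für die Beschleunigung a(t) = 45·sin(3·t) nehmen. Mit d/dt von a(t) finden wir j(t) = 135·cos(3·t). Wir haben den Ruck j(t) = 135·cos(3·t). Durch Einsetzen von t = -pi/6: j(-pi/6) = 0.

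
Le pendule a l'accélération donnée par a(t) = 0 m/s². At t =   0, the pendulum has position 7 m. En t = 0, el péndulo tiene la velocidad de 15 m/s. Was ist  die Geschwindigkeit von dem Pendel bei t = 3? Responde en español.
Necesitamos integrar nuestra ecuación de la aceleración a(t) = 0 1 vez. La antiderivada de la aceleración es la velocidad. Usando v(0) = 15, obtenemos v(t) = 15. Usando v(t) = 15 y sustituyendo t = 3, encontramos v = 15.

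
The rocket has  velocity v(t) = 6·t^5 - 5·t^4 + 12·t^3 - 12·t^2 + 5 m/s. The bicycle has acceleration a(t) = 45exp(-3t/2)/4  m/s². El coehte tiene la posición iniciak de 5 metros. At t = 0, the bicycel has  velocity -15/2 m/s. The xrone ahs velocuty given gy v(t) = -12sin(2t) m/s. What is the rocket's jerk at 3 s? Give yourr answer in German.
Ausgehend von der Geschwindigkeit v(t) = 6·t^5 - 5·t^4 + 12·t^3 - 12·t^2 + 5, nehmen wir 2 Ableitungen. Die Ableitung von der Geschwindigkeit ergibt die Beschleunigung: a(t) = 30·t^4 - 20·t^3 + 36·t^2 - 24·t. Mit d/dt von a(t) finden wir j(t) = 120·t^3 - 60·t^2 + 72·t - 24. Wir haben den Ruck j(t) = 120·t^3 - 60·t^2 + 72·t - 24. Durch Einsetzen von t = 3: j(3) = 2892.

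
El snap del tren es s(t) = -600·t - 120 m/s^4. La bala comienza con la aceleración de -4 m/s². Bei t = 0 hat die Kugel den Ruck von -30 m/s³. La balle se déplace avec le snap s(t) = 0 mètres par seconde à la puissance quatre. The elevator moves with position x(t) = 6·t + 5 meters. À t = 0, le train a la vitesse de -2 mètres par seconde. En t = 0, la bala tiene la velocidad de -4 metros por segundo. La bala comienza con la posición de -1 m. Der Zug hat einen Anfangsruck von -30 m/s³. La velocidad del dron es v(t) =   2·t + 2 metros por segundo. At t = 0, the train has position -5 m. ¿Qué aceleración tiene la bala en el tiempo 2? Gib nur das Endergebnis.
a(2) = -64.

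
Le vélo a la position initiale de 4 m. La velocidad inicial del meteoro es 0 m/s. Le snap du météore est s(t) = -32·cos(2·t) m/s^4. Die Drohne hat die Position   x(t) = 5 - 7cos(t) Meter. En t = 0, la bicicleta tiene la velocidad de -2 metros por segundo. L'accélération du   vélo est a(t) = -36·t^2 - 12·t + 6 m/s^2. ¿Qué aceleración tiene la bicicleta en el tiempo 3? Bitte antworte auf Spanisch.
De la ecuación de la aceleración a(t) = -36·t^2 - 12·t + 6, sustituimos t = 3 para obtener a = -354.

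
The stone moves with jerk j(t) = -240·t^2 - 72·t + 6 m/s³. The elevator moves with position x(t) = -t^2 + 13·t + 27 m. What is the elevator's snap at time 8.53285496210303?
To solve this, we need to take 4 derivatives of our position equation x(t) = -t^2 + 13·t + 27. Differentiating position, we get velocity: v(t) = 13 - 2·t. Differentiating velocity, we get acceleration: a(t) = -2. The derivative of acceleration gives jerk: j(t) = 0. Taking d/dt of j(t), we find s(t) = 0. We have snap s(t) = 0. Substituting t = 8.53285496210303: s(8.53285496210303) = 0.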